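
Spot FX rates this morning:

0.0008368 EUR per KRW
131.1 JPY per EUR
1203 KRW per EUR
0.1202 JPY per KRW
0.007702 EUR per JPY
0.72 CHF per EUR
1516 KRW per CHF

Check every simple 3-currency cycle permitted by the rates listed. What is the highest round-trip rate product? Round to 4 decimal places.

EUR→KRW→JPY→EUR: 1203 × 0.1202 × 0.007702 = 1.11371
EUR→CHF→KRW→EUR: 0.72 × 1516 × 0.0008368 = 0.91338
Maximum is EUR→KRW→JPY→EUR at 1.1137; arbitrage exists.

1.1137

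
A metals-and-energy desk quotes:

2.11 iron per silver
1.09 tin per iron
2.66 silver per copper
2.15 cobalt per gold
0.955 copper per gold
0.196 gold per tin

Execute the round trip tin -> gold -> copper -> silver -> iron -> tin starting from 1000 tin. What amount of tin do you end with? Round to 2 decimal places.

1145.12

1000 tin × 0.196 = 196 gold
196 gold × 0.955 = 187.18 copper
187.18 copper × 2.66 = 497.8988 silver
497.8988 silver × 2.11 = 1050.566468 iron
1050.566468 iron × 1.09 = 1145.11745012 tin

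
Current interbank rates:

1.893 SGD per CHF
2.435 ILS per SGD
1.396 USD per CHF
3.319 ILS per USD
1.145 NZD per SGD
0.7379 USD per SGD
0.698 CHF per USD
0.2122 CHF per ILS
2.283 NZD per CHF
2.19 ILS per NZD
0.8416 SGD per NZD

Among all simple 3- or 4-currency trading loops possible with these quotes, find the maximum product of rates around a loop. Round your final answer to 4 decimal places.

1.0610

CHF→NZD→ILS→CHF: 2.283 × 2.19 × 0.2122 = 1.06095
SGD→NZD→ILS→CHF→SGD: 1.145 × 2.19 × 0.2122 × 1.893 = 1.00727
SGD→ILS→CHF→NZD→SGD: 2.435 × 0.2122 × 2.283 × 0.8416 = 0.99279
SGD→USD→CHF→NZD→SGD: 0.7379 × 0.698 × 2.283 × 0.8416 = 0.98961
SGD→USD→ILS→CHF→SGD: 0.7379 × 3.319 × 0.2122 × 1.893 = 0.98379
CHF→USD→ILS→CHF: 1.396 × 3.319 × 0.2122 = 0.98319
SGD→ILS→CHF→SGD: 2.435 × 0.2122 × 1.893 = 0.97813
SGD→USD→CHF→SGD: 0.7379 × 0.698 × 1.893 = 0.97500
Maximum is CHF→NZD→ILS→CHF at 1.0610; arbitrage exists.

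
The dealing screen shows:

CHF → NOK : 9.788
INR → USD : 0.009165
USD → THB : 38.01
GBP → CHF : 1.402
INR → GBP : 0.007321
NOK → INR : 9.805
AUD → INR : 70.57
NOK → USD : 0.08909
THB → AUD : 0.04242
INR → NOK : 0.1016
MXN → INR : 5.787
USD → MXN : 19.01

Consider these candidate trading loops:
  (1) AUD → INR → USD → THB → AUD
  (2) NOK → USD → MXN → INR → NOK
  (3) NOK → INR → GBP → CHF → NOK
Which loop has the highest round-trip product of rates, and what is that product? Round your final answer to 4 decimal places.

(1) 70.57 × 0.009165 × 38.01 × 0.04242 = 1.04285
(2) 0.08909 × 19.01 × 5.787 × 0.1016 = 0.99577
(3) 9.805 × 0.007321 × 1.402 × 9.788 = 0.98505
Highest is cycle (1) at 1.0428 (>1, arbitrage).

1.0428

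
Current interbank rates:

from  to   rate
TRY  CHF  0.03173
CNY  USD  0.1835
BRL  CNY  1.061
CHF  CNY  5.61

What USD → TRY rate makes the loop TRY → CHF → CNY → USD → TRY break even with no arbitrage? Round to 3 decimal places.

30.615

Known legs of the cycle: 0.03173 × 5.61 × 0.1835 = 0.03266397255
For no arbitrage the full-cycle product must be 1, so the missing rate is 1 / 0.03266397255 ≈ 30.61477.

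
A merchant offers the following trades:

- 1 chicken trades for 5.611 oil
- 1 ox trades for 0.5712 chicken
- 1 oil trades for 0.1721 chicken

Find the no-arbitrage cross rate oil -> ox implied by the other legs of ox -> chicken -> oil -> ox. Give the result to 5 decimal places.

Known legs of the cycle: 0.5712 × 5.611 = 3.2050032
For no arbitrage the full-cycle product must be 1, so the missing rate is 1 / 3.2050032 ≈ 0.3120122.

0.31201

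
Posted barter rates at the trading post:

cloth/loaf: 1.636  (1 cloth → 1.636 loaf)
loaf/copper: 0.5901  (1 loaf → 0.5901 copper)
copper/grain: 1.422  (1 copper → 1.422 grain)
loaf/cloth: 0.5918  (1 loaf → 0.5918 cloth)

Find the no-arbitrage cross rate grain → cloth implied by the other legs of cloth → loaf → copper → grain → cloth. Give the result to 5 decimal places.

Known legs of the cycle: 1.636 × 0.5901 × 1.422 = 1.3728039192
For no arbitrage the full-cycle product must be 1, so the missing rate is 1 / 1.3728039192 ≈ 0.7284361.

0.72844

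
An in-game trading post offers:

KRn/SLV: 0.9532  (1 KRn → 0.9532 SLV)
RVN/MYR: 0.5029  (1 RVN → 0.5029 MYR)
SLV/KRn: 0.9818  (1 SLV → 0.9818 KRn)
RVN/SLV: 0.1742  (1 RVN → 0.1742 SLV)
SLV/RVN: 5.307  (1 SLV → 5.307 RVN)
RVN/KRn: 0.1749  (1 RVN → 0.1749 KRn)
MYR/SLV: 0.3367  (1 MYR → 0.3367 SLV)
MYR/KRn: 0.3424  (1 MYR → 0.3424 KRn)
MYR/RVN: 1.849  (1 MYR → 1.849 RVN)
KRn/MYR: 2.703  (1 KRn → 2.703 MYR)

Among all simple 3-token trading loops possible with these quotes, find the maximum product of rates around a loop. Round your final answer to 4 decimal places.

SLV→RVN→MYR→SLV: 5.307 × 0.5029 × 0.3367 = 0.89862
SLV→KRn→MYR→SLV: 0.9818 × 2.703 × 0.3367 = 0.89354
SLV→RVN→KRn→SLV: 5.307 × 0.1749 × 0.9532 = 0.88475
MYR→RVN→KRn→MYR: 1.849 × 0.1749 × 2.703 = 0.87412
Maximum is SLV→RVN→MYR→SLV at 0.8986; no arbitrage — every cycle loses value.

0.8986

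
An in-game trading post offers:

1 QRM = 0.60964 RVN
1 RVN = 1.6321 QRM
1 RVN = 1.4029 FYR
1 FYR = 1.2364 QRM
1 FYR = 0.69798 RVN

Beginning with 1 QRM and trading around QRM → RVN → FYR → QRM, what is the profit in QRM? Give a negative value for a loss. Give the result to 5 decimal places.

0.05745

1 QRM × 0.60964 = 0.60964 RVN
0.60964 RVN × 1.4029 = 0.855263956 FYR
0.855263956 FYR × 1.2364 = 1.0574483551984 QRM
Net change: 1.0574483551984 − 1 = 0.0574483551984 QRM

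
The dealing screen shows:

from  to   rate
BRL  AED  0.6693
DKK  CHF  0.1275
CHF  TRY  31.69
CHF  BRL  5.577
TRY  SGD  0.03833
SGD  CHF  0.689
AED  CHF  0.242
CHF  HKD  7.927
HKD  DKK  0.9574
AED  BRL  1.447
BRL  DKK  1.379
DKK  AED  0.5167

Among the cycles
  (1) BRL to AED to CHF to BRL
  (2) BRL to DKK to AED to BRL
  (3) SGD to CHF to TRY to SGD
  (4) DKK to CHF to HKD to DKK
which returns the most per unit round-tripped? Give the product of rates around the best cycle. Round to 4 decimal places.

1.0310

(1) 0.6693 × 0.242 × 5.577 = 0.90331
(2) 1.379 × 0.5167 × 1.447 = 1.03103
(3) 0.689 × 31.69 × 0.03833 = 0.83691
(4) 0.1275 × 7.927 × 0.9574 = 0.96764
Highest is cycle (2) at 1.0310 (>1, arbitrage).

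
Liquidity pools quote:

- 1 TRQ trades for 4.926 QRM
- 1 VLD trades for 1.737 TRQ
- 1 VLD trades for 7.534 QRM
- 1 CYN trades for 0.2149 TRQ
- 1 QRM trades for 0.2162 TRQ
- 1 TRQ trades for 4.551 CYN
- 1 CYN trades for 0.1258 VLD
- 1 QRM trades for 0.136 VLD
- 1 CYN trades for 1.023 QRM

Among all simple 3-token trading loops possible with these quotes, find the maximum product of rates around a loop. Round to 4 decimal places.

VLD→TRQ→QRM→VLD: 1.737 × 4.926 × 0.136 = 1.16368
CYN→QRM→TRQ→CYN: 1.023 × 0.2162 × 4.551 = 1.00656
VLD→TRQ→CYN→VLD: 1.737 × 4.551 × 0.1258 = 0.99446
Maximum is VLD→TRQ→QRM→VLD at 1.1637; arbitrage exists.

1.1637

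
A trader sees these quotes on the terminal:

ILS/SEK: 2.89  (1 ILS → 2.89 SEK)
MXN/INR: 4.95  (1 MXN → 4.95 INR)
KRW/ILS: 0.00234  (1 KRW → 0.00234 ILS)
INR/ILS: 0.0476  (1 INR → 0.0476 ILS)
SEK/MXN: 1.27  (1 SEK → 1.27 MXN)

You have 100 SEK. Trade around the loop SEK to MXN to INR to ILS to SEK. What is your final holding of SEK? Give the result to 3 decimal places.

86.480

100 SEK × 1.27 = 127 MXN
127 MXN × 4.95 = 628.65 INR
628.65 INR × 0.0476 = 29.92374 ILS
29.92374 ILS × 2.89 = 86.4796086 SEK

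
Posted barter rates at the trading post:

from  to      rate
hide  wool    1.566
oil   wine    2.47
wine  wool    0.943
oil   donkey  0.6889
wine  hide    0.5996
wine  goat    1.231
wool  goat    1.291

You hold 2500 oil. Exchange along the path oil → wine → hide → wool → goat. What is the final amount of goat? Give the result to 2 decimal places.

2500 oil × 2.47 = 6175 wine
6175 wine × 0.5996 = 3702.53 hide
3702.53 hide × 1.566 = 5798.16198 wool
5798.16198 wool × 1.291 = 7485.42711618 goat

7485.43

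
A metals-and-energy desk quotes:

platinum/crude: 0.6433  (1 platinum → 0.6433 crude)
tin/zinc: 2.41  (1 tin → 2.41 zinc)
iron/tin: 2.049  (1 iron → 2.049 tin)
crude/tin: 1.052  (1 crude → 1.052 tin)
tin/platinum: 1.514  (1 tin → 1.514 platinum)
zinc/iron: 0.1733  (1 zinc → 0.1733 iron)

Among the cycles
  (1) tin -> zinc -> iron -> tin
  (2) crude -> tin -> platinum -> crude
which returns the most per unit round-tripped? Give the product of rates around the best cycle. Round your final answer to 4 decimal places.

1.0246

(1) 2.41 × 0.1733 × 2.049 = 0.85577
(2) 1.052 × 1.514 × 0.6433 = 1.02460
Highest is cycle (2) at 1.0246 (>1, arbitrage).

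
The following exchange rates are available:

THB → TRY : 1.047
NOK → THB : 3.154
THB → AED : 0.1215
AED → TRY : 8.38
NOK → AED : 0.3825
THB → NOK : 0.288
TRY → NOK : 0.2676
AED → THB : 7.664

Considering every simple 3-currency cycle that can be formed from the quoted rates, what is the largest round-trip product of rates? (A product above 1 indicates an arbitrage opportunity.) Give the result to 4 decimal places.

0.8837

NOK→THB→TRY→NOK: 3.154 × 1.047 × 0.2676 = 0.88368
NOK→AED→TRY→NOK: 0.3825 × 8.38 × 0.2676 = 0.85775
NOK→AED→THB→NOK: 0.3825 × 7.664 × 0.288 = 0.84427
Maximum is NOK→THB→TRY→NOK at 0.8837; no arbitrage — every cycle loses value.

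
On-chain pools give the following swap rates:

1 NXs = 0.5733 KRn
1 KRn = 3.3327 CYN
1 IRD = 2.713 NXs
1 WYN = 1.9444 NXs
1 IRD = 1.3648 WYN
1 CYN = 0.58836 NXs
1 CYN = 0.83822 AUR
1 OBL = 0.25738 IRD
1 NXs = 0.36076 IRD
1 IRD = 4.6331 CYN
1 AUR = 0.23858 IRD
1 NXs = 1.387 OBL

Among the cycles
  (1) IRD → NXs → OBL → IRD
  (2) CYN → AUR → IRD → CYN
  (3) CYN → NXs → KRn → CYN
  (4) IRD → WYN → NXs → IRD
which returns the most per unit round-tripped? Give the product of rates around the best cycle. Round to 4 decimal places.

(1) 2.713 × 1.387 × 0.25738 = 0.96850
(2) 0.83822 × 0.23858 × 4.6331 = 0.92654
(3) 0.58836 × 0.5733 × 3.3327 = 1.12414
(4) 1.3648 × 1.9444 × 0.36076 = 0.95735
Highest is cycle (3) at 1.1241 (>1, arbitrage).

1.1241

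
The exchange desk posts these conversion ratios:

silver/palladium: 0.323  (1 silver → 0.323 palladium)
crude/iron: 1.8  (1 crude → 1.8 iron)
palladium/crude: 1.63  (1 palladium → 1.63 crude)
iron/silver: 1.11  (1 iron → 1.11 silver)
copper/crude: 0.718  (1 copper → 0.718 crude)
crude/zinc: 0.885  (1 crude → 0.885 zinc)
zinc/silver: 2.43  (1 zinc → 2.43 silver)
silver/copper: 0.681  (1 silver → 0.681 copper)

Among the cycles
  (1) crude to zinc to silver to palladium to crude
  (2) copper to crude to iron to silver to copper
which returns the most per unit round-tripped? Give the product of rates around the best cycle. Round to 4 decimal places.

1.1322

(1) 0.885 × 2.43 × 0.323 × 1.63 = 1.13224
(2) 0.718 × 1.8 × 1.11 × 0.681 = 0.97694
Highest is cycle (1) at 1.1322 (>1, arbitrage).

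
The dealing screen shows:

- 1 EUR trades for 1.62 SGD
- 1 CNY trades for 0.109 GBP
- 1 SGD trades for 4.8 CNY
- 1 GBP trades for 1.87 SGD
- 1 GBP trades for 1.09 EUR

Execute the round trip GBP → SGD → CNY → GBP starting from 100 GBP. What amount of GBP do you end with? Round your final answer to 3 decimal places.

97.838

100 GBP × 1.87 = 187 SGD
187 SGD × 4.8 = 897.6 CNY
897.6 CNY × 0.109 = 97.8384 GBP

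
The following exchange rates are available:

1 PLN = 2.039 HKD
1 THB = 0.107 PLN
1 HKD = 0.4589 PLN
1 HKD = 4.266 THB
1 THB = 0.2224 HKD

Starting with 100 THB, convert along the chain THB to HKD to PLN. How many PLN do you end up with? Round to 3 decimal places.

100 THB × 0.2224 = 22.24 HKD
22.24 HKD × 0.4589 = 10.205936 PLN

10.206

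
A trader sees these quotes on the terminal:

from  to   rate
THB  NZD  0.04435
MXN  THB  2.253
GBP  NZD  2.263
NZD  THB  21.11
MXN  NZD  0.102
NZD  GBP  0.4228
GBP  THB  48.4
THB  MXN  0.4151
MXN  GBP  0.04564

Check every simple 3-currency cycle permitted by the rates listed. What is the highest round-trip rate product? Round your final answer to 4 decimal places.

0.9169

GBP→THB→MXN→GBP: 48.4 × 0.4151 × 0.04564 = 0.91695
NZD→GBP→THB→NZD: 0.4228 × 48.4 × 0.04435 = 0.90756
NZD→THB→MXN→NZD: 21.11 × 0.4151 × 0.102 = 0.89380
Maximum is GBP→THB→MXN→GBP at 0.9169; no arbitrage — every cycle loses value.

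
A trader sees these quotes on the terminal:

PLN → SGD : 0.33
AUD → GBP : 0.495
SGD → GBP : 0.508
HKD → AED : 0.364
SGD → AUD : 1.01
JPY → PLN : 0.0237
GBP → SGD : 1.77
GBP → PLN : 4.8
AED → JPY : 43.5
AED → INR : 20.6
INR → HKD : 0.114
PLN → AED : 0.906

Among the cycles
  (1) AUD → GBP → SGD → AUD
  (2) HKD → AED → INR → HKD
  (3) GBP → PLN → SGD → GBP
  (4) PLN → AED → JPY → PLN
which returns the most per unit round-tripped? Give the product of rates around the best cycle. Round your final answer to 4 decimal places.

(1) 0.495 × 1.77 × 1.01 = 0.88491
(2) 0.364 × 20.6 × 0.114 = 0.85482
(3) 4.8 × 0.33 × 0.508 = 0.80467
(4) 0.906 × 43.5 × 0.0237 = 0.93404
Highest is cycle (4) at 0.9340 (≤1, no arbitrage).

0.9340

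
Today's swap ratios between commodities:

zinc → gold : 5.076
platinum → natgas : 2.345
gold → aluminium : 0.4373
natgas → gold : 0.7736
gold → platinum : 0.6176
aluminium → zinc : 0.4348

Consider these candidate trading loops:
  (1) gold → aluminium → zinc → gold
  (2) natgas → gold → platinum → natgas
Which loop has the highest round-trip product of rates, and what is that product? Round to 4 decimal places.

1.1204

(1) 0.4373 × 0.4348 × 5.076 = 0.96514
(2) 0.7736 × 0.6176 × 2.345 = 1.12038
Highest is cycle (2) at 1.1204 (>1, arbitrage).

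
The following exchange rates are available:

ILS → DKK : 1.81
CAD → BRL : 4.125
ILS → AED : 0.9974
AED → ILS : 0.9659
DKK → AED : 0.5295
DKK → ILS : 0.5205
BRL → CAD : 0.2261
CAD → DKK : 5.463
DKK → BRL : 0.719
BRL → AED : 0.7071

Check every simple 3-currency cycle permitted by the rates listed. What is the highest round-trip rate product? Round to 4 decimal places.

0.9257

DKK→AED→ILS→DKK: 0.5295 × 0.9659 × 1.81 = 0.92571
DKK→BRL→CAD→DKK: 0.719 × 0.2261 × 5.463 = 0.88810
Maximum is DKK→AED→ILS→DKK at 0.9257; no arbitrage — every cycle loses value.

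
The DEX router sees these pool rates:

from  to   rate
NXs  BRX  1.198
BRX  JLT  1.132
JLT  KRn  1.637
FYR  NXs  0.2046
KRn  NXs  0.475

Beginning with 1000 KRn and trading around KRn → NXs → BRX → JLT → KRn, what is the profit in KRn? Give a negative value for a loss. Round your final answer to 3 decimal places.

54.497

1000 KRn × 0.475 = 475 NXs
475 NXs × 1.198 = 569.05 BRX
569.05 BRX × 1.132 = 644.1646 JLT
644.1646 JLT × 1.637 = 1054.4974502 KRn
Net change: 1054.4974502 − 1000 = 54.4974502 KRn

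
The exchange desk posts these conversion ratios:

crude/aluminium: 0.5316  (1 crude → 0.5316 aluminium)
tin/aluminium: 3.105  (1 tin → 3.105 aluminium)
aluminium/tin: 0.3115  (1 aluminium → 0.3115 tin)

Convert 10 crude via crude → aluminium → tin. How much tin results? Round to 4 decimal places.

10 crude × 0.5316 = 5.316 aluminium
5.316 aluminium × 0.3115 = 1.655934 tin

1.6559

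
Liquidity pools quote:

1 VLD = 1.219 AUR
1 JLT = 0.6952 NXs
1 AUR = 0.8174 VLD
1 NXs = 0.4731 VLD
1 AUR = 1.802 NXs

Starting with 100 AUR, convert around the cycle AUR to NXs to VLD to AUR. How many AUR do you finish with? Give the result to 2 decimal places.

100 AUR × 1.802 = 180.2 NXs
180.2 NXs × 0.4731 = 85.25262 VLD
85.25262 VLD × 1.219 = 103.92294378 AUR

103.92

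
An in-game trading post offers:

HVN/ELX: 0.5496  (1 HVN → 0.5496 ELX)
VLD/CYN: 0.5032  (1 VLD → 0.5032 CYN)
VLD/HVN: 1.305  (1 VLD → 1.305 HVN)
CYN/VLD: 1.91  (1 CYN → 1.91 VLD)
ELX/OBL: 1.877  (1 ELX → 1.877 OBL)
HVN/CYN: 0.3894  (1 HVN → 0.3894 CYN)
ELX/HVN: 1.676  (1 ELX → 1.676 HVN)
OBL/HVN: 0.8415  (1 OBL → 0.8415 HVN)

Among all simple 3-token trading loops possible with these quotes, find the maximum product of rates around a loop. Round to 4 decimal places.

HVN→CYN→VLD→HVN: 0.3894 × 1.91 × 1.305 = 0.97060
HVN→ELX→OBL→HVN: 0.5496 × 1.877 × 0.8415 = 0.86809
Maximum is HVN→CYN→VLD→HVN at 0.9706; no arbitrage — every cycle loses value.

0.9706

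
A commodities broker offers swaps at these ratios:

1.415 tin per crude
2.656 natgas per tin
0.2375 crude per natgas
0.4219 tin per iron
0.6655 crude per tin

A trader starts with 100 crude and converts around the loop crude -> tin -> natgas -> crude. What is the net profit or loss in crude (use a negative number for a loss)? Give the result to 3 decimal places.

-10.742

100 crude × 1.415 = 141.5 tin
141.5 tin × 2.656 = 375.824 natgas
375.824 natgas × 0.2375 = 89.2582 crude
Net change: 89.2582 − 100 = -10.7418 crude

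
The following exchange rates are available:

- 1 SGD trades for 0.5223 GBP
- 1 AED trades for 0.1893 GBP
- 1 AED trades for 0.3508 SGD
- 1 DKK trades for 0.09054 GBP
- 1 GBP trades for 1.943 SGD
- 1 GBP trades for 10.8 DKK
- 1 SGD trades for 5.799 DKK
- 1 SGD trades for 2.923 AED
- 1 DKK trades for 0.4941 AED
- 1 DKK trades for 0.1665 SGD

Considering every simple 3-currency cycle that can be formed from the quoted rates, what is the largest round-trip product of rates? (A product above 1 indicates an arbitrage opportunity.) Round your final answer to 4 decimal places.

SGD→AED→GBP→SGD: 2.923 × 0.1893 × 1.943 = 1.07511
SGD→DKK→GBP→SGD: 5.799 × 0.09054 × 1.943 = 1.02016
DKK→AED→GBP→DKK: 0.4941 × 0.1893 × 10.8 = 1.01016
SGD→DKK→AED→SGD: 5.799 × 0.4941 × 0.3508 = 1.00514
SGD→GBP→DKK→SGD: 0.5223 × 10.8 × 0.1665 = 0.93920
Maximum is SGD→AED→GBP→SGD at 1.0751; arbitrage exists.

1.0751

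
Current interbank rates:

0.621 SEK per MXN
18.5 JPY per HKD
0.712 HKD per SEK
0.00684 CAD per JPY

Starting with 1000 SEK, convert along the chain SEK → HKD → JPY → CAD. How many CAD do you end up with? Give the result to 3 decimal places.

90.096

1000 SEK × 0.712 = 712 HKD
712 HKD × 18.5 = 13172 JPY
13172 JPY × 0.00684 = 90.09648 CAD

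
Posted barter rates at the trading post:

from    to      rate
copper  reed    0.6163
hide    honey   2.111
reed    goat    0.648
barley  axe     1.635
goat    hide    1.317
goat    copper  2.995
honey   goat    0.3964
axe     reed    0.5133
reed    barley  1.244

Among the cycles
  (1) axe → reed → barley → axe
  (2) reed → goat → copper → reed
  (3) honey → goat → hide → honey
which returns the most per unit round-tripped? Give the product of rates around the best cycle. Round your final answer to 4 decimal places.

1.1961

(1) 0.5133 × 1.244 × 1.635 = 1.04402
(2) 0.648 × 2.995 × 0.6163 = 1.19609
(3) 0.3964 × 1.317 × 2.111 = 1.10207
Highest is cycle (2) at 1.1961 (>1, arbitrage).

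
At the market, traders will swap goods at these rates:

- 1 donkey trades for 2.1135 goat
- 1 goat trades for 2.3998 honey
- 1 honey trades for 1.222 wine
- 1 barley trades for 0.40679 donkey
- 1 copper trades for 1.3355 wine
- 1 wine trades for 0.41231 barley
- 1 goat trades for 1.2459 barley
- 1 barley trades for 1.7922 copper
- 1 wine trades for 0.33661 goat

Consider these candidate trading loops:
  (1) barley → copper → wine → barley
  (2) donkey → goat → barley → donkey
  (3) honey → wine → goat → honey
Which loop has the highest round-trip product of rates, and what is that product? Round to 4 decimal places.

(1) 1.7922 × 1.3355 × 0.41231 = 0.98686
(2) 2.1135 × 1.2459 × 0.40679 = 1.07116
(3) 1.222 × 0.33661 × 2.3998 = 0.98713
Highest is cycle (2) at 1.0712 (>1, arbitrage).

1.0712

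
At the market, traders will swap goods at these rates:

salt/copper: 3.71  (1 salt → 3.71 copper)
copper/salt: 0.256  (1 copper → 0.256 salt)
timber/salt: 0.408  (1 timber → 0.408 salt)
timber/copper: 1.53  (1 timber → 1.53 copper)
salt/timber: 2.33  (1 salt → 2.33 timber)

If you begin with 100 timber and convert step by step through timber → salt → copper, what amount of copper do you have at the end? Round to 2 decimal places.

100 timber × 0.408 = 40.8 salt
40.8 salt × 3.71 = 151.368 copper

151.37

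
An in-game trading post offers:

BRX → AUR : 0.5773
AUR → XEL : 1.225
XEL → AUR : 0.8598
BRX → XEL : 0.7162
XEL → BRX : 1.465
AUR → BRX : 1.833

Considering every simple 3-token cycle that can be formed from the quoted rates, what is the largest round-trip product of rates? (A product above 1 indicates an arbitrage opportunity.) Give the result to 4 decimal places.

XEL→AUR→BRX→XEL: 0.8598 × 1.833 × 0.7162 = 1.12874
XEL→BRX→AUR→XEL: 1.465 × 0.5773 × 1.225 = 1.03604
Maximum is XEL→AUR→BRX→XEL at 1.1287; arbitrage exists.

1.1287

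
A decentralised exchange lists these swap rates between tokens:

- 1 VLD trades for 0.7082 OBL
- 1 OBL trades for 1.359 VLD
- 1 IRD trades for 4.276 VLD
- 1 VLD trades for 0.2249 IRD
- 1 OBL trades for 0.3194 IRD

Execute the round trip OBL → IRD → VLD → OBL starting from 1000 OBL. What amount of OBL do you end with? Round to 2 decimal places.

967.23

1000 OBL × 0.3194 = 319.4 IRD
319.4 IRD × 4.276 = 1365.7544 VLD
1365.7544 VLD × 0.7082 = 967.22726608 OBL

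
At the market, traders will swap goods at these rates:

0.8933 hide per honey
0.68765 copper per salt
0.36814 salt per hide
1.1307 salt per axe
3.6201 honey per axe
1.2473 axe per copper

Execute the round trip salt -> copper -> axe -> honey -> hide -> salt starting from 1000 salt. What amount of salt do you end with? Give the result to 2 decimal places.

1021.10

1000 salt × 0.68765 = 687.65 copper
687.65 copper × 1.2473 = 857.705845 axe
857.705845 axe × 3.6201 = 3104.9809294845 honey
3104.9809294845 honey × 0.8933 = 2773.67946430850385 hide
2773.67946430850385 hide × 0.36814 = 1021.102357990532607339 salt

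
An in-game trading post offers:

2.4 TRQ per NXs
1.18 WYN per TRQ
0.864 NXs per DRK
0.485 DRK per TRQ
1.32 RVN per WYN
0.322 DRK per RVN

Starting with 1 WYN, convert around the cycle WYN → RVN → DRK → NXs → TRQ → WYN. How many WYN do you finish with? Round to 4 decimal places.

1 WYN × 1.32 = 1.32 RVN
1.32 RVN × 0.322 = 0.42504 DRK
0.42504 DRK × 0.864 = 0.36723456 NXs
0.36723456 NXs × 2.4 = 0.881362944 TRQ
0.881362944 TRQ × 1.18 = 1.04000827392 WYN

1.0400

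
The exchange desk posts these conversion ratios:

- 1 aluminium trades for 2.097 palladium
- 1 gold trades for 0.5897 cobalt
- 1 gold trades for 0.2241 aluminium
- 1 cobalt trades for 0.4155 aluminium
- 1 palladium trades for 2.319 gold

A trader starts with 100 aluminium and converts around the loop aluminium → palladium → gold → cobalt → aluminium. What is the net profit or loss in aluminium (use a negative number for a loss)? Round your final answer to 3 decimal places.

100 aluminium × 2.097 = 209.7 palladium
209.7 palladium × 2.319 = 486.2943 gold
486.2943 gold × 0.5897 = 286.76774871 cobalt
286.76774871 cobalt × 0.4155 = 119.151999589005 aluminium
Net change: 119.151999589005 − 100 = 19.151999589005 aluminium

19.152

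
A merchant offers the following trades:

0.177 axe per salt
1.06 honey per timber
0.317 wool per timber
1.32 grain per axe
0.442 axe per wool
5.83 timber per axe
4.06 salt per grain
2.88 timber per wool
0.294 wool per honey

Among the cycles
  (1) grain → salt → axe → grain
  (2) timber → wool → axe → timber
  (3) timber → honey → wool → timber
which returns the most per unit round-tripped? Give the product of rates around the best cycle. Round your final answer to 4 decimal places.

(1) 4.06 × 0.177 × 1.32 = 0.94858
(2) 0.317 × 0.442 × 5.83 = 0.81686
(3) 1.06 × 0.294 × 2.88 = 0.89752
Highest is cycle (1) at 0.9486 (≤1, no arbitrage).

0.9486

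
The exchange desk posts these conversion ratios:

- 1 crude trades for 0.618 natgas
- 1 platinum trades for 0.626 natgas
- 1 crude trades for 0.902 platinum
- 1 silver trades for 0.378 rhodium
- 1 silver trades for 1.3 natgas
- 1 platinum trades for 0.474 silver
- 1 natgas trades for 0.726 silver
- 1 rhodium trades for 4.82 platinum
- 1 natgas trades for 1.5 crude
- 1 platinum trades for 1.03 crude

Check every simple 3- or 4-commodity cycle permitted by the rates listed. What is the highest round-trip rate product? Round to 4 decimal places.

0.8636

platinum→silver→rhodium→platinum: 0.474 × 0.378 × 4.82 = 0.86361
platinum→natgas→crude→platinum: 0.626 × 1.5 × 0.902 = 0.84698
platinum→silver→natgas→crude→platinum: 0.474 × 1.3 × 1.5 × 0.902 = 0.83372
platinum→natgas→silver→rhodium→platinum: 0.626 × 0.726 × 0.378 × 4.82 = 0.82804
Maximum is platinum→silver→rhodium→platinum at 0.8636; no arbitrage — every cycle loses value.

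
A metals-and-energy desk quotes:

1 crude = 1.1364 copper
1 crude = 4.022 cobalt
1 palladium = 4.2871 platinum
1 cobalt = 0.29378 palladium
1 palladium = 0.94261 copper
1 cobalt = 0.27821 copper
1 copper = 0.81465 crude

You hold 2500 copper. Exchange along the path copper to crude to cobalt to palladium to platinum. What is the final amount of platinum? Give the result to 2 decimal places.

10316.66

2500 copper × 0.81465 = 2036.625 crude
2036.625 crude × 4.022 = 8191.30575 cobalt
8191.30575 cobalt × 0.29378 = 2406.441803235 palladium
2406.441803235 palladium × 4.2871 = 10316.6566546487685 platinum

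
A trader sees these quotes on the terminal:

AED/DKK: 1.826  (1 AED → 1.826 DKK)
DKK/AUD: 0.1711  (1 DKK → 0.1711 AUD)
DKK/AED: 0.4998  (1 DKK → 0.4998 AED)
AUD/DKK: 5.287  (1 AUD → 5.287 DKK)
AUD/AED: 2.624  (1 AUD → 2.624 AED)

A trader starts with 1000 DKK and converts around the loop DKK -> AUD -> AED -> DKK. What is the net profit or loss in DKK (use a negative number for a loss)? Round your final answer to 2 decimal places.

1000 DKK × 0.1711 = 171.1 AUD
171.1 AUD × 2.624 = 448.9664 AED
448.9664 AED × 1.826 = 819.8126464 DKK
Net change: 819.8126464 − 1000 = -180.1873536 DKK

-180.19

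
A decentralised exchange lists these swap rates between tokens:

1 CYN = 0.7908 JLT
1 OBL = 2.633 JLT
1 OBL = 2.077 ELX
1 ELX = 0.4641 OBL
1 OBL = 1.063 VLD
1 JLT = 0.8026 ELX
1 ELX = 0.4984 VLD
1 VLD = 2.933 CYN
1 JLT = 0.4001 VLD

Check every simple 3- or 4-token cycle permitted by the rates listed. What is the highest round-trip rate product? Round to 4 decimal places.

0.9808

ELX→OBL→JLT→ELX: 0.4641 × 2.633 × 0.8026 = 0.98076
VLD→CYN→JLT→VLD: 2.933 × 0.7908 × 0.4001 = 0.92800
VLD→CYN→JLT→ELX→VLD: 2.933 × 0.7908 × 0.8026 × 0.4984 = 0.92780
Maximum is ELX→OBL→JLT→ELX at 0.9808; no arbitrage — every cycle loses value.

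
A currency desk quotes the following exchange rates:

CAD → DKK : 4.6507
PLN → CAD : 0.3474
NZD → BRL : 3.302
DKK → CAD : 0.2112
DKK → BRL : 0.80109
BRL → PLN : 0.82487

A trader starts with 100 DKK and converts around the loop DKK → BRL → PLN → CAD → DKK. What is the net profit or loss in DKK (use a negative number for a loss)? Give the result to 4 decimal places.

6.7616

100 DKK × 0.80109 = 80.109 BRL
80.109 BRL × 0.82487 = 66.07951083 PLN
66.07951083 PLN × 0.3474 = 22.956022062342 CAD
22.956022062342 CAD × 4.6507 = 106.7615718053339394 DKK
Net change: 106.7615718053339394 − 100 = 6.7615718053339394 DKK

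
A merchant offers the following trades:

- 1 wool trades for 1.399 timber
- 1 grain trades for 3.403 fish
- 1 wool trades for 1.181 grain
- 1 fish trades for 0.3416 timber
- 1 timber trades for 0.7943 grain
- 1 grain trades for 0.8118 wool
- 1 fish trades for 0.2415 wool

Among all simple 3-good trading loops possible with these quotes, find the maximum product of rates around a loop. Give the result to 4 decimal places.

grain→fish→wool→grain: 3.403 × 0.2415 × 1.181 = 0.97057
grain→fish→timber→grain: 3.403 × 0.3416 × 0.7943 = 0.92335
grain→wool→timber→grain: 0.8118 × 1.399 × 0.7943 = 0.90209
Maximum is grain→fish→wool→grain at 0.9706; no arbitrage — every cycle loses value.

0.9706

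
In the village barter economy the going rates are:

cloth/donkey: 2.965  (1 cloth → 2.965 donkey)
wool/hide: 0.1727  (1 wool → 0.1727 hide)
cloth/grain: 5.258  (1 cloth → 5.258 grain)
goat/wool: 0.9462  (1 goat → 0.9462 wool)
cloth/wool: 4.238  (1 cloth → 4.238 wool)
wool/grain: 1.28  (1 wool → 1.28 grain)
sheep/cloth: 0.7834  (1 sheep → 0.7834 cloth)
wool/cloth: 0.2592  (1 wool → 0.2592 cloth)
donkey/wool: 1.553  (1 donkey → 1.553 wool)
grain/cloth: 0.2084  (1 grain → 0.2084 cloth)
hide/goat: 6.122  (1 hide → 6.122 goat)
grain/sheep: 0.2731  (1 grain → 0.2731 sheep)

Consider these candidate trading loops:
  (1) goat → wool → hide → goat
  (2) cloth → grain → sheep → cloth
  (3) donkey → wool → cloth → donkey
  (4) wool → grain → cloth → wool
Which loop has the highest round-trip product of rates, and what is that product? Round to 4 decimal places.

(1) 0.9462 × 0.1727 × 6.122 = 1.00039
(2) 5.258 × 0.2731 × 0.7834 = 1.12493
(3) 1.553 × 0.2592 × 2.965 = 1.19352
(4) 1.28 × 0.2084 × 4.238 = 1.13049
Highest is cycle (3) at 1.1935 (>1, arbitrage).

1.1935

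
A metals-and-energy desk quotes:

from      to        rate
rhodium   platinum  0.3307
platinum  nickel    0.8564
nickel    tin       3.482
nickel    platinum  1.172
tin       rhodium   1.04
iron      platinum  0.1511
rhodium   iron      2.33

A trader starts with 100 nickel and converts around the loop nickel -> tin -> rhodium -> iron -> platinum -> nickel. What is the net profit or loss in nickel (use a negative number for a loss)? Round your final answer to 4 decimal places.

9.1840

100 nickel × 3.482 = 348.2 tin
348.2 tin × 1.04 = 362.128 rhodium
362.128 rhodium × 2.33 = 843.75824 iron
843.75824 iron × 0.1511 = 127.491870064 platinum
127.491870064 platinum × 0.8564 = 109.1840375228096 nickel
Net change: 109.1840375228096 − 100 = 9.1840375228096 nickel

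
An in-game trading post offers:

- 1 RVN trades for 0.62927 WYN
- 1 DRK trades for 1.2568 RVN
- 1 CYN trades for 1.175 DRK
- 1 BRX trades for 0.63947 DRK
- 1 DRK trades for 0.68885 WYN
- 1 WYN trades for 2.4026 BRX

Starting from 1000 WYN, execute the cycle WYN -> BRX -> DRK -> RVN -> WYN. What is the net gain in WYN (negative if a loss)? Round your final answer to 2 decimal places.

215.08

1000 WYN × 2.4026 = 2402.6 BRX
2402.6 BRX × 0.63947 = 1536.390622 DRK
1536.390622 DRK × 1.2568 = 1930.9357337296 RVN
1930.9357337296 RVN × 0.62927 = 1215.079929164025392 WYN
Net change: 1215.079929164025392 − 1000 = 215.079929164025392 WYN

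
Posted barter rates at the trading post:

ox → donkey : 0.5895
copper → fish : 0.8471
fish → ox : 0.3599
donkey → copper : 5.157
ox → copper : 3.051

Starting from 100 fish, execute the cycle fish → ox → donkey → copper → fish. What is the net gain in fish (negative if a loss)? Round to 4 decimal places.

100 fish × 0.3599 = 35.99 ox
35.99 ox × 0.5895 = 21.216105 donkey
21.216105 donkey × 5.157 = 109.411453485 copper
109.411453485 copper × 0.8471 = 92.6824422471435 fish
Net change: 92.6824422471435 − 100 = -7.3175577528565 fish

-7.3176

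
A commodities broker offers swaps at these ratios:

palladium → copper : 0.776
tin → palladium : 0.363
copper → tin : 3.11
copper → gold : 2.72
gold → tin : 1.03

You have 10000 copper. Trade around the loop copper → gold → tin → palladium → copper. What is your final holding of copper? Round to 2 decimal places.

10000 copper × 2.72 = 27200 gold
27200 gold × 1.03 = 28016 tin
28016 tin × 0.363 = 10169.808 palladium
10169.808 palladium × 0.776 = 7891.771008 copper

7891.77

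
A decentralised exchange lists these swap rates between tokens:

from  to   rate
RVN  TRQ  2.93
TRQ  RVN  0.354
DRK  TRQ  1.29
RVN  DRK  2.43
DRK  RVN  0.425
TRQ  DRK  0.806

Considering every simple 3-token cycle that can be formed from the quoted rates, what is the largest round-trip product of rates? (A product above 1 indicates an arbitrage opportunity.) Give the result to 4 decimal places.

1.1097

RVN→DRK→TRQ→RVN: 2.43 × 1.29 × 0.354 = 1.10968
RVN→TRQ→DRK→RVN: 2.93 × 0.806 × 0.425 = 1.00367
Maximum is RVN→DRK→TRQ→RVN at 1.1097; arbitrage exists.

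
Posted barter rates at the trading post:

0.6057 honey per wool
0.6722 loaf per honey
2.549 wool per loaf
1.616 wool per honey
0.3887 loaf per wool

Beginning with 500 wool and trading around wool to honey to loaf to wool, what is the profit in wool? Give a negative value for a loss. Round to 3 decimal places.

500 wool × 0.6057 = 302.85 honey
302.85 honey × 0.6722 = 203.57577 loaf
203.57577 loaf × 2.549 = 518.91463773 wool
Net change: 518.91463773 − 500 = 18.91463773 wool

18.915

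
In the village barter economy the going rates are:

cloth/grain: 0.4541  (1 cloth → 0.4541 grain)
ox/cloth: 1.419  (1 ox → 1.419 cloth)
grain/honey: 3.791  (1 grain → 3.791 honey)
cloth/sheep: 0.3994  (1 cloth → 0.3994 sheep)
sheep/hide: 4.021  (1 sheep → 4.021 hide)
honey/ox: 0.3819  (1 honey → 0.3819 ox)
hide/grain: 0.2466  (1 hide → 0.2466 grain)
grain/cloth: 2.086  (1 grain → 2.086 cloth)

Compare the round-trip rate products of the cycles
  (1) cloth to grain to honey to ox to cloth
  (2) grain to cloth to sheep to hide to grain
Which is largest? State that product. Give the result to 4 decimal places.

0.9329

(1) 0.4541 × 3.791 × 0.3819 × 1.419 = 0.93290
(2) 2.086 × 0.3994 × 4.021 × 0.2466 = 0.82613
Highest is cycle (1) at 0.9329 (≤1, no arbitrage).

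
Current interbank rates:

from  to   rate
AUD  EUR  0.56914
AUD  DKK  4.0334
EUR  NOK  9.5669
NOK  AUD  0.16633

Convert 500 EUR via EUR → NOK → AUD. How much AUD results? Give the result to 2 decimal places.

795.63

500 EUR × 9.5669 = 4783.45 NOK
4783.45 NOK × 0.16633 = 795.6312385 AUD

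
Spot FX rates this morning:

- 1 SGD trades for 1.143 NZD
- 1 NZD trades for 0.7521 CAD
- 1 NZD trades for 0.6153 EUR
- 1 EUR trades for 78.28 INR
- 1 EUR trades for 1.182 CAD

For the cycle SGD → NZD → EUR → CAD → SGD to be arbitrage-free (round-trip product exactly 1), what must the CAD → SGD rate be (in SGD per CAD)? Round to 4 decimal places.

Known legs of the cycle: 1.143 × 0.6153 × 1.182 = 0.8312862978
For no arbitrage the full-cycle product must be 1, so the missing rate is 1 / 0.8312862978 ≈ 1.202955.

1.2030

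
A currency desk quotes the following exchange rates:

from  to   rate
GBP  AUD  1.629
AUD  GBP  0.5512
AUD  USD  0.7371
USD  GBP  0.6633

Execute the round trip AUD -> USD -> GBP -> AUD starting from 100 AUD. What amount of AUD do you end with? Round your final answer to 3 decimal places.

79.645

100 AUD × 0.7371 = 73.71 USD
73.71 USD × 0.6633 = 48.891843 GBP
48.891843 GBP × 1.629 = 79.644812247 AUD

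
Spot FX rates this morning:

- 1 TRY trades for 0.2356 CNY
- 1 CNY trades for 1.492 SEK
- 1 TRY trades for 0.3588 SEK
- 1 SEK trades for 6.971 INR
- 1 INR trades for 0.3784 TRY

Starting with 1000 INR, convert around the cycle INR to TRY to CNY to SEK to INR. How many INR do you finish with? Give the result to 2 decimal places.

927.24

1000 INR × 0.3784 = 378.4 TRY
378.4 TRY × 0.2356 = 89.15104 CNY
89.15104 CNY × 1.492 = 133.01335168 SEK
133.01335168 SEK × 6.971 = 927.23607456128 INR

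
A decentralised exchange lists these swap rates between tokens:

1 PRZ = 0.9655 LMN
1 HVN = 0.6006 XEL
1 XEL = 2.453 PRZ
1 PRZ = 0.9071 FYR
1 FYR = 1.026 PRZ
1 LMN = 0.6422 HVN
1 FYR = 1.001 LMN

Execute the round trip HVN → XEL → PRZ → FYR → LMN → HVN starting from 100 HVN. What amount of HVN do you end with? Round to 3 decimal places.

85.910

100 HVN × 0.6006 = 60.06 XEL
60.06 XEL × 2.453 = 147.32718 PRZ
147.32718 PRZ × 0.9071 = 133.640484978 FYR
133.640484978 FYR × 1.001 = 133.774125462978 LMN
133.774125462978 LMN × 0.6422 = 85.9097433723244716 HVN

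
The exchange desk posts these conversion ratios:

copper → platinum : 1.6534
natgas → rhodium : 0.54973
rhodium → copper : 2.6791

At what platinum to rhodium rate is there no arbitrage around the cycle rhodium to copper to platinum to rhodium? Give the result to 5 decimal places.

Known legs of the cycle: 2.6791 × 1.6534 = 4.42962394
For no arbitrage the full-cycle product must be 1, so the missing rate is 1 / 4.42962394 ≈ 0.2257528.

0.22575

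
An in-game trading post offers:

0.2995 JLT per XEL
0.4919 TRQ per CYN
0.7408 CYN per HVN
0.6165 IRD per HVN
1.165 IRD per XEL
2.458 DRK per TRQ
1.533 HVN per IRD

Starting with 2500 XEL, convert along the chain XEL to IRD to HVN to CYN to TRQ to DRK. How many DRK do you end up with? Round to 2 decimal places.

2500 XEL × 1.165 = 2912.5 IRD
2912.5 IRD × 1.533 = 4464.8625 HVN
4464.8625 HVN × 0.7408 = 3307.57014 CYN
3307.57014 CYN × 0.4919 = 1626.993751866 TRQ
1626.993751866 TRQ × 2.458 = 3999.150642086628 DRK

3999.15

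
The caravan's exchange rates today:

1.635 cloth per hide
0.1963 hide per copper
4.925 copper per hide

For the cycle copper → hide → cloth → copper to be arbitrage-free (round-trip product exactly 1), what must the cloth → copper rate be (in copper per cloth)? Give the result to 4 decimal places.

Known legs of the cycle: 0.1963 × 1.635 = 0.3209505
For no arbitrage the full-cycle product must be 1, so the missing rate is 1 / 0.3209505 ≈ 3.115745.

3.1157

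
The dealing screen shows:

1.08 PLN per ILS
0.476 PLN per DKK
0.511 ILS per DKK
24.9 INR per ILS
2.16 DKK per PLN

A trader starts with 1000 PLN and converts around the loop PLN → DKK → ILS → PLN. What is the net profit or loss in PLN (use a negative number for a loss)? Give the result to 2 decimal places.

192.06

1000 PLN × 2.16 = 2160 DKK
2160 DKK × 0.511 = 1103.76 ILS
1103.76 ILS × 1.08 = 1192.0608 PLN
Net change: 1192.0608 − 1000 = 192.0608 PLN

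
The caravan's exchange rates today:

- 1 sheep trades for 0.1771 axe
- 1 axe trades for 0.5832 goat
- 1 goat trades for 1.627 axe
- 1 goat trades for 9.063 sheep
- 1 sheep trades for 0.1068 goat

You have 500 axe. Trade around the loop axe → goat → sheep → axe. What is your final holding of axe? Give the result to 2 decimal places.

468.03

500 axe × 0.5832 = 291.6 goat
291.6 goat × 9.063 = 2642.7708 sheep
2642.7708 sheep × 0.1771 = 468.03470868 axe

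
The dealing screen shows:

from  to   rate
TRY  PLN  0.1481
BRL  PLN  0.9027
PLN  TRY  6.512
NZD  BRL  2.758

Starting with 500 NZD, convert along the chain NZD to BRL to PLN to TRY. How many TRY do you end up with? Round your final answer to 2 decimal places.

500 NZD × 2.758 = 1379 BRL
1379 BRL × 0.9027 = 1244.8233 PLN
1244.8233 PLN × 6.512 = 8106.2893296 TRY

8106.29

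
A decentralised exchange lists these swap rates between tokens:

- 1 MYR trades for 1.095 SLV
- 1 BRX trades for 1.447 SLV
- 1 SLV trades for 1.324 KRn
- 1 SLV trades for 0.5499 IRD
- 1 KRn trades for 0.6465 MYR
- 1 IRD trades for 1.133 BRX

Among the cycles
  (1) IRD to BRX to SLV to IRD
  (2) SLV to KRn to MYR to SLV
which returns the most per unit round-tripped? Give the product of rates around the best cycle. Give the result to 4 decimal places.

(1) 1.133 × 1.447 × 0.5499 = 0.90153
(2) 1.324 × 0.6465 × 1.095 = 0.93728
Highest is cycle (2) at 0.9373 (≤1, no arbitrage).

0.9373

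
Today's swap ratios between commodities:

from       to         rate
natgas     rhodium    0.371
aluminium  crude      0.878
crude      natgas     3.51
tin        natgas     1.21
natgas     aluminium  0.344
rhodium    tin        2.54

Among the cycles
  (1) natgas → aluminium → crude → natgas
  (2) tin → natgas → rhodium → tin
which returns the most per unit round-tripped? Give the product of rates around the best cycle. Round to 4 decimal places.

(1) 0.344 × 0.878 × 3.51 = 1.06013
(2) 1.21 × 0.371 × 2.54 = 1.14023
Highest is cycle (2) at 1.1402 (>1, arbitrage).

1.1402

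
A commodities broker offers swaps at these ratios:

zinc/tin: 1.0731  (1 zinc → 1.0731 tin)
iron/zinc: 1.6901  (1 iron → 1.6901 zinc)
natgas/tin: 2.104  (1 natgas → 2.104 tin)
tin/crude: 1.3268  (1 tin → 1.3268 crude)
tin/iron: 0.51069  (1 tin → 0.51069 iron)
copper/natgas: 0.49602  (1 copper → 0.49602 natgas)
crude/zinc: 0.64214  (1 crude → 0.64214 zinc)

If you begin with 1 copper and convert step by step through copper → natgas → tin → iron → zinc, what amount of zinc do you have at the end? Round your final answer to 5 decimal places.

0.90077

1 copper × 0.49602 = 0.49602 natgas
0.49602 natgas × 2.104 = 1.04362608 tin
1.04362608 tin × 0.51069 = 0.5329694027952 iron
0.5329694027952 iron × 1.6901 = 0.90077158766416752 zinc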